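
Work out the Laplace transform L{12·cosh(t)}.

L{cosh(ωt)} = s/(s² - ω²), so L{cosh(t)} = s/(s² - 1). Then L{12·cosh(t)} = 12·s/(s² - 1) = 12s/(s² - 1)

Final answer: 12s/(s² - 1)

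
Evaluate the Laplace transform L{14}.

L{14} = 14 · L{1} = 14/s

Final answer: 14/s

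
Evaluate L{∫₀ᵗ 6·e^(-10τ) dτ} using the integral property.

L{∫₀ᵗ f(τ)dτ} = F(s)/s with F(s) = 6/(s+10), so L{∫₀ᵗ 6·e^(-10τ) dτ} = 6/(s(s+10))

Final answer: 6/(s(s+10))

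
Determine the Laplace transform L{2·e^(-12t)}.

L{e^(at)} = 1/(s-a), so L{e^(-12t)} = 1/(s+12). Then L{2·e^(-12t)} = 2/(s+12)

Final answer: 2/(s+12)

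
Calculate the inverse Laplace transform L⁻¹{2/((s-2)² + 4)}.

Using frequency shift, L⁻¹{2/((s-2)² + 4)} = e^(2t)·sin(2t)

Final answer: e^(2t)·sin(2t)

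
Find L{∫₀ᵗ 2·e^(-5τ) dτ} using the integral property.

L{∫₀ᵗ f(τ)dτ} = F(s)/s with F(s) = 2/(s+5), so L{∫₀ᵗ 2·e^(-5τ) dτ} = 2/(s(s+5))

Final answer: 2/(s(s+5))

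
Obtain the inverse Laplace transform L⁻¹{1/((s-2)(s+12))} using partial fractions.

Decompose: A/(s-2) + B/(s+12). A = 1/14, B = -1/14. f(t) = (e^(2t) - e^(-12t))/14

Final answer: (e^(2t) - e^(-12t))/14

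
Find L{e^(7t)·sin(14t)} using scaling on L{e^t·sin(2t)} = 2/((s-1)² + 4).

Scaling with a=7: L{e^(7t)·sin(14t)} = (1/7) · 2/((s/7-1)² + 4). Simplifying: 14/((s-7)² + 196)

Final answer: 14/((s-7)² + 196)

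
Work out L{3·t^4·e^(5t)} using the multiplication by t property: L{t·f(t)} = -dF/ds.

Using L{t^n·e^(at)} = n!/(s-a)^(n+1), L{t^4·e^(5t)} = 24/(s-5)^5, so L{3·t^4·e^(5t)} = 3·24/(s-5)^5 = 72/(s-5)^5

Final answer: 72/(s-5)^5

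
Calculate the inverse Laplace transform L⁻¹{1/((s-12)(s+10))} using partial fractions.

Decompose: A/(s-12) + B/(s+10). A = 1/22, B = -1/22. f(t) = (e^(12t) - e^(-10t))/22

Final answer: (e^(12t) - e^(-10t))/22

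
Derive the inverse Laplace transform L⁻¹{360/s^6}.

L⁻¹{n!/s^(n+1)} = t^n with n=5. So L⁻¹{120/s^6} = t^5, and L⁻¹{360/s^6} = (360/120)·t^5 = 3·t^5

Final answer: 3·t^5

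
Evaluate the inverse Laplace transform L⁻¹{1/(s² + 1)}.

L⁻¹{1/(s² + 1)} = sin(t)

Final answer: sin(t)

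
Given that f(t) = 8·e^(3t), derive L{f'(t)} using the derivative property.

f(0) = 8, F(s) = 8/(s-3). L{f'(t)} = s·F(s) - f(0) = 8s/(s-3) - 8 = (8s - 8(s-3))/(s-3) = 24/(s-3)

Final answer: 24/(s-3)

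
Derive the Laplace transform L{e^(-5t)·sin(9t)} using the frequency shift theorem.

Frequency shift: L{e^(at)f(t)} = F(s-a). L{e^(-5t)·sin(9t)} = 9/((s+5)² + 81)

Final answer: 9/((s+5)² + 81)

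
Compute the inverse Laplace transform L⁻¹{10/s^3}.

L⁻¹{n!/s^(n+1)} = t^n with n=2. So L⁻¹{2/s^3} = t^2, and L⁻¹{10/s^3} = (10/2)·t^2 = 5·t^2

Final answer: 5·t^2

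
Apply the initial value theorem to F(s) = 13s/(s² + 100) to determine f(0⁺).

f(0⁺) = lim_{s→∞} s·13s/(s² + 100) = lim_{s→∞} 13s²/(s² + 100) = 13

Final answer: 13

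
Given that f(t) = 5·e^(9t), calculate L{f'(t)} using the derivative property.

f(0) = 5, F(s) = 5/(s-9). L{f'(t)} = s·F(s) - f(0) = 5s/(s-9) - 5 = (5s - 5(s-9))/(s-9) = 45/(s-9)

Final answer: 45/(s-9)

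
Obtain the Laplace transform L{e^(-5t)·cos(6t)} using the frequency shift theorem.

Frequency shift: L{e^(at)f(t)} = F(s-a). L{e^(-5t)·cos(6t)} = (s+5)/((s+5)² + 36)

Final answer: (s+5)/((s+5)² + 36)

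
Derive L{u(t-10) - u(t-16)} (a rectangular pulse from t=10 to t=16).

L{u(t-a)} = e^(-as)/s. L{u(t-10) - u(t-16)} = (e^(-10s) - e^(-16s))/s

Final answer: (e^(-10s) - e^(-16s))/s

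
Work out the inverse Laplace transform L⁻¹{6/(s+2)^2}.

L⁻¹{n!/(s-a)^(n+1)} = t^n·e^(at) with n=1, a=-2. So L⁻¹{1/(s+2)^2} = t·e^(-2t), and L⁻¹{6/(s+2)^2} = (6/1)·t·e^(-2t) = 6·t·e^(-2t)

Final answer: 6·t·e^(-2t)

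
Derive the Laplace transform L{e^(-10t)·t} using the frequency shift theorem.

L{e^(at)·t^n} = n!/(s-a)^(n+1), so L{e^(-10t)·t} = 1/(s+10)^2

Final answer: 1/(s+10)^2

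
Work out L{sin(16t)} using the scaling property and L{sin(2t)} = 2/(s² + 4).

Using L{f(at)} = (1/a)F(s/a) with a=8: L{sin(16t)} = (1/8) · 2/((s/8)² + 4) = (1/8) · 2·64/(s² + 256) = 16/(s² + 256)

Final answer: 16/(s² + 256)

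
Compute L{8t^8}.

L{t^n} = n!/s^(n+1). So L{8t^8} = 8·8!/s^9 = 322560/s^9

Final answer: 322560/s^9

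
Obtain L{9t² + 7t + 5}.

L{9t² + 7t + 5} = 9·2/s³ + 7/s² + 5/s = 18/s³ + 7/s² + 5/s

Final answer: 18/s³ + 7/s² + 5/s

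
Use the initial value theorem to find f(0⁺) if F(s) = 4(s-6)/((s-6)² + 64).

f(0⁺) = lim_{s→∞} sF(s) = lim_{s→∞} 4s(s-6)/((s-6)² + 64) = 4

Final answer: 4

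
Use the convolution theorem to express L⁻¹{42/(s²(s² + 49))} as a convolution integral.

42/(s²(s² + 49)) = (1/s²)·(42/(s² + 49)) = L{t}·L{6·sin(7t)}. So f(t) = t*(6·sin(7t)) = ∫₀ᵗ 6τ·sin(7(t-τ)) dτ

Final answer: ∫₀ᵗ 6τ·sin(7(t-τ)) dτ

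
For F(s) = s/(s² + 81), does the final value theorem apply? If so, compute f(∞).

The final value theorem requires all poles of sF(s) in the left half-plane. sF(s) = s²/(s² + 81) has poles at s = ±9i (imaginary axis). Theorem does NOT apply (oscillatory system).

Final answer: Not applicable (oscillatory)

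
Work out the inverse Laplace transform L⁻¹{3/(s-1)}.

L⁻¹{1/(s-a)} = e^(at), so L⁻¹{1/(s-1)} = e^t, and L⁻¹{3/(s-1)} = 3·e^t

Final answer: 3·e^t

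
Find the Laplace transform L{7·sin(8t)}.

L{sin(ωt)} = ω/(s² + ω²), so L{sin(8t)} = 8/(s² + 64). Then L{7·sin(8t)} = 7·8/(s² + 64) = 56/(s² + 64)

Final answer: 56/(s² + 64)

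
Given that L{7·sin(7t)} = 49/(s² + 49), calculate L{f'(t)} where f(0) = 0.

L{f'(t)} = s·F(s) - f(0) = s·49/(s² + 49) - 0 = 49s/(s² + 49)

Final answer: 49s/(s² + 49)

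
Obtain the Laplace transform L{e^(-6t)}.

L{e^(at)} = 1/(s-a), so L{e^(-6t)} = 1/(s+6)

Final answer: 1/(s+6)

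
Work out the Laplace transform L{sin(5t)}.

L{sin(ωt)} = ω/(s² + ω²), so L{sin(5t)} = 5/(s² + 25)

Final answer: 5/(s² + 25)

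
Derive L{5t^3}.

L{t^n} = n!/s^(n+1). So L{5t^3} = 5·3!/s^4 = 30/s^4

Final answer: 30/s^4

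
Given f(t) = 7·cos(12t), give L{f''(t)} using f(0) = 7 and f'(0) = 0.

F(s) = 7s/(s² + 144). L{f''(t)} = s²F(s) - sf(0) - f'(0) = 7s³/(s² + 144) - 7s = (7s³ - 7s(s² + 144))/(s² + 144) = -1008s/(s² + 144)

Final answer: -1008s/(s² + 144)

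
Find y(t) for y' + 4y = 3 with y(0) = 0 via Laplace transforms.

sY + 4Y = 3/s. Y = 3/(s(s+4)). Partial fractions: Y = 3/4/s - 3/4/(s+4)

Final answer: y(t) = 3/4(1 - e^(-4t))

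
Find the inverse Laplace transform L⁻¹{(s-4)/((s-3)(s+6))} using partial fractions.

Using partial fractions, f(t) = (-e^(3t) + 10e^(-6t))/9

Final answer: (-e^(3t) + 10e^(-6t))/9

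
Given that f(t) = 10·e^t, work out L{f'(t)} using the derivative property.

f(0) = 10, F(s) = 10/(s-1). L{f'(t)} = s·F(s) - f(0) = 10s/(s-1) - 10 = (10s - 10(s-1))/(s-1) = 10/(s-1)

Final answer: 10/(s-1)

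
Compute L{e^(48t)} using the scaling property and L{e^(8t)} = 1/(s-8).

Using L{f(at)} = (1/a)F(s/a) with a=6 and f(t) = e^(8t): L{e^(48t)} = (1/6) · 1/((s/6)-8) = (1/6) · 6/(s-48) = 1/(s-48)

Final answer: 1/(s-48)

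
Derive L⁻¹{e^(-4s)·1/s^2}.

L⁻¹{1/s^2} = t. By the time shift theorem, L⁻¹{e^(-as)F(s)} = u(t-a)f(t-a) with a=4, so L⁻¹{e^(-4s)·1/s^2} = u(t-4)·(t-4)

Final answer: u(t-4)·(t-4)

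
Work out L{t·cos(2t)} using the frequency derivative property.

L{cos(2t)} = s/(s² + 4). Derivative: d/ds[s/(s² + 4)] = [(s² + 4) - s·2s]/(s² + 4)² = (4 - s²)/(s² + 4)². So L{t·cos(2t)} = -F'(s) = (s² - 4)/(s² + 4)²

Final answer: (s² - 4)/(s² + 4)²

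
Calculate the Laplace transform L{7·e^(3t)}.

L{e^(at)} = 1/(s-a), so L{e^(3t)} = 1/(s-3). Then L{7·e^(3t)} = 7/(s-3)

Final answer: 7/(s-3)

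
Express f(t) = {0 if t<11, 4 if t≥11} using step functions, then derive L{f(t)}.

f(t) = 4·u(t-11). L{u(t-11)} = e^(-11s)/s, so L{f(t)} = 4·e^(-11s)/s

Final answer: 4·e^(-11s)/s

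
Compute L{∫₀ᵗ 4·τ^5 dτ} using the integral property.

L{∫₀ᵗ f(τ)dτ} = F(s)/s with f(t) = 4t^5. F(s) = 480/s^6, so L{∫₀ᵗ 4·τ^5 dτ} = (480/s^6)/s = 480/s^7. (Check: ∫₀ᵗ 4·τ^5 dτ = 4t^6/6.)

Final answer: 480/s^7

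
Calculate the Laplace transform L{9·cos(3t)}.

L{cos(ωt)} = s/(s² + ω²), so L{cos(3t)} = s/(s² + 9). Then L{9·cos(3t)} = 9·s/(s² + 9) = 9s/(s² + 9)

Final answer: 9s/(s² + 9)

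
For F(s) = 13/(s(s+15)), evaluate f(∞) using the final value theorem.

f(∞) = lim_{s→0} s·13/(s(s+15)) = lim_{s→0} 13/(s+15) = 13/15 = 13/15

Final answer: 13/15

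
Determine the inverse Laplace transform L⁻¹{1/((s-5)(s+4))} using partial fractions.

Decompose: A/(s-5) + B/(s+4). A = 1/9, B = -1/9. f(t) = (e^(5t) - e^(-4t))/9

Final answer: (e^(5t) - e^(-4t))/9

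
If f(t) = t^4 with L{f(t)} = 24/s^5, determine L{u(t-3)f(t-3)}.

Time shift theorem: L{u(t-a)f(t-a)} = e^(-as)F(s). Here a=3, F(s) = 24/s^5, so L{u(t-3)f(t-3)} = e^(-3s)·24/s^5

Final answer: e^(-3s)·24/s^5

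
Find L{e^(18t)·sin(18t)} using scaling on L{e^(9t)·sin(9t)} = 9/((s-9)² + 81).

Scaling with a=2: L{e^(18t)·sin(18t)} = (1/2) · 9/((s/2-9)² + 81). Simplifying: 18/((s-18)² + 324)

Final answer: 18/((s-18)² + 324)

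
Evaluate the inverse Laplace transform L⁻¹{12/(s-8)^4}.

L⁻¹{n!/(s-a)^(n+1)} = t^n·e^(at) with n=3, a=8. So L⁻¹{6/(s-8)^4} = t^3·e^(8t), and L⁻¹{12/(s-8)^4} = (12/6)·t^3·e^(8t) = 2·t^3·e^(8t)

Final answer: 2·t^3·e^(8t)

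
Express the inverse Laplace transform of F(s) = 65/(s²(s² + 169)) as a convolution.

65/(s²(s² + 169)) = (1/s²)·(65/(s² + 169)) = L{t}·L{5·sin(13t)}. So f(t) = t*(5·sin(13t)) = ∫₀ᵗ 5τ·sin(13(t-τ)) dτ

Final answer: ∫₀ᵗ 5τ·sin(13(t-τ)) dτ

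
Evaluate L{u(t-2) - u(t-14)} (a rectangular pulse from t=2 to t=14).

L{u(t-a)} = e^(-as)/s. L{u(t-2) - u(t-14)} = (e^(-2s) - e^(-14s))/s

Final answer: (e^(-2s) - e^(-14s))/s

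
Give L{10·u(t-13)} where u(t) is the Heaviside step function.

L{u(t-a)} = e^(-as)/s. Here a=13, so L{u(t-13)} = e^(-13s)/s, and L{10·u(t-13)} = 10·e^(-13s)/s

Final answer: 10·e^(-13s)/s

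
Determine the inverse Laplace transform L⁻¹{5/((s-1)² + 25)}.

Using frequency shift, L⁻¹{5/((s-1)² + 25)} = e^t·sin(5t)

Final answer: e^t·sin(5t)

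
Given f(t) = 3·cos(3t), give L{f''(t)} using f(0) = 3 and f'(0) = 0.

F(s) = 3s/(s² + 9). L{f''(t)} = s²F(s) - sf(0) - f'(0) = 3s³/(s² + 9) - 3s = (3s³ - 3s(s² + 9))/(s² + 9) = -27s/(s² + 9)

Final answer: -27s/(s² + 9)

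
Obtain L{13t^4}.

L{t^n} = n!/s^(n+1). So L{13t^4} = 13·4!/s^5 = 312/s^5

Final answer: 312/s^5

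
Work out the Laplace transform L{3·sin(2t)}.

L{sin(ωt)} = ω/(s² + ω²), so L{sin(2t)} = 2/(s² + 4). Then L{3·sin(2t)} = 3·2/(s² + 4) = 6/(s² + 4)

Final answer: 6/(s² + 4)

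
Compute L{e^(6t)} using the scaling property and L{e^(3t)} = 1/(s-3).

Using L{f(at)} = (1/a)F(s/a) with a=2 and f(t) = e^(3t): L{e^(6t)} = (1/2) · 1/((s/2)-3) = (1/2) · 2/(s-6) = 1/(s-6)

Final answer: 1/(s-6)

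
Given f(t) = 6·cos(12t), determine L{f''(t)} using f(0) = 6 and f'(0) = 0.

F(s) = 6s/(s² + 144). L{f''(t)} = s²F(s) - sf(0) - f'(0) = 6s³/(s² + 144) - 6s = (6s³ - 6s(s² + 144))/(s² + 144) = -864s/(s² + 144)

Final answer: -864s/(s² + 144)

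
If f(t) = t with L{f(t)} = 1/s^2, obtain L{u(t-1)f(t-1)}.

Time shift theorem: L{u(t-a)f(t-a)} = e^(-as)F(s). Here a=1, F(s) = 1/s^2, so L{u(t-1)f(t-1)} = e^(-s)·1/s^2

Final answer: e^(-s)·1/s^2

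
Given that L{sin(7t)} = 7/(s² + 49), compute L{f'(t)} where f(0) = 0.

L{f'(t)} = s·F(s) - f(0) = s·7/(s² + 49) - 0 = 7s/(s² + 49)

Final answer: 7s/(s² + 49)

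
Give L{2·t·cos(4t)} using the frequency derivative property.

L{cos(4t)} = s/(s² + 16). Derivative: d/ds[s/(s² + 16)] = [(s² + 16) - s·2s]/(s² + 16)² = (16 - s²)/(s² + 16)². So L{t·cos(4t)} = -F'(s) = (s² - 16)/(s² + 16)². Then L{2·t·cos(4t)} = 2·(s² - 16)/(s² + 16)²

Final answer: 2·(s² - 16)/(s² + 16)²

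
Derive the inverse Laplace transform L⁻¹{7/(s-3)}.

L⁻¹{1/(s-a)} = e^(at), so L⁻¹{1/(s-3)} = e^(3t), and L⁻¹{7/(s-3)} = 7·e^(3t)

Final answer: 7·e^(3t)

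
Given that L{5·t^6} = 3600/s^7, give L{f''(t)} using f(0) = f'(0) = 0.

L{f''(t)} = s²F(s) - sf(0) - f'(0) = s²·3600/s^7 - 0 - 0 = 3600/s^5

Final answer: 3600/s^5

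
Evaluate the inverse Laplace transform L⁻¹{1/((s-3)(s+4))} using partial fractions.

Decompose: A/(s-3) + B/(s+4). A = 1/7, B = -1/7. f(t) = (e^(3t) - e^(-4t))/7

Final answer: (e^(3t) - e^(-4t))/7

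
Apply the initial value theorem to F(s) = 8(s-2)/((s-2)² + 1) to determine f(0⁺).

f(0⁺) = lim_{s→∞} sF(s) = lim_{s→∞} 8s(s-2)/((s-2)² + 1) = 8

Final answer: 8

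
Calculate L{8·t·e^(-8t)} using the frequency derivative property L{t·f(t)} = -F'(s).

L{e^(-8t)} = 1/(s+8). By frequency derivative: L{t·e^(-8t)} = -d/ds[1/(s+8)] = -(-1)/(s+8)² = 1/(s+8)². Then L{8·t·e^(-8t)} = 8·1/(s+8)² = 8/(s+8)²

Final answer: 8/(s+8)²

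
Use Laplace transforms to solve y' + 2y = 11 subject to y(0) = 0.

sY + 2Y = 11/s. Y = 11/(s(s+2)). Partial fractions: Y = 11/2/s - 11/2/(s+2)

Final answer: y(t) = 11/2(1 - e^(-2t))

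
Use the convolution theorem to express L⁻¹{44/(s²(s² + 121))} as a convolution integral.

44/(s²(s² + 121)) = (1/s²)·(44/(s² + 121)) = L{t}·L{4·sin(11t)}. So f(t) = t*(4·sin(11t)) = ∫₀ᵗ 4τ·sin(11(t-τ)) dτ

Final answer: ∫₀ᵗ 4τ·sin(11(t-τ)) dτ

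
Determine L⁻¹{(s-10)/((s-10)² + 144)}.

Using frequency shift: L⁻¹{(s-a)/((s-a)² + b²)} = e^(at)cos(bt). Here a=10, b=12

Final answer: e^(10t)·cos(12t)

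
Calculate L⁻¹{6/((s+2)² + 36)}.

Form: b/((s-a)² + b²) → e^(at)sin(bt). With a=-2, b=6

Final answer: e^(-2t)·sin(6t)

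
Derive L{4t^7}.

L{t^n} = n!/s^(n+1). So L{4t^7} = 4·7!/s^8 = 20160/s^8

Final answer: 20160/s^8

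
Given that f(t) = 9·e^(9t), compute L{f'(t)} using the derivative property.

f(0) = 9, F(s) = 9/(s-9). L{f'(t)} = s·F(s) - f(0) = 9s/(s-9) - 9 = (9s - 9(s-9))/(s-9) = 81/(s-9)

Final answer: 81/(s-9)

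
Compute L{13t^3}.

L{t^n} = n!/s^(n+1). So L{13t^3} = 13·3!/s^4 = 78/s^4

Final answer: 78/s^4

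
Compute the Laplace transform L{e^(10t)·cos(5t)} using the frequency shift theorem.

Frequency shift: L{e^(at)f(t)} = F(s-a). L{e^(10t)·cos(5t)} = (s-10)/((s-10)² + 25)

Final answer: (s-10)/((s-10)² + 25)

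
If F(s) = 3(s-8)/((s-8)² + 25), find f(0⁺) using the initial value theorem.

f(0⁺) = lim_{s→∞} sF(s) = lim_{s→∞} 3s(s-8)/((s-8)² + 25) = 3

Final answer: 3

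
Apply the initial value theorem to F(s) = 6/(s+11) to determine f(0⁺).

f(0⁺) = lim_{s→∞} s·6/(s+11) = lim_{s→∞} 6s/(s+11) = 6

Final answer: 6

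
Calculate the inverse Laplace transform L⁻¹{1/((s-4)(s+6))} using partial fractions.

Decompose: A/(s-4) + B/(s+6). A = 1/10, B = -1/10. f(t) = (e^(4t) - e^(-6t))/10

Final answer: (e^(4t) - e^(-6t))/10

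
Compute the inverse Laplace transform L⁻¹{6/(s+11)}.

L⁻¹{1/(s-a)} = e^(at), so L⁻¹{1/(s+11)} = e^(-11t), and L⁻¹{6/(s+11)} = 6·e^(-11t)

Final answer: 6·e^(-11t)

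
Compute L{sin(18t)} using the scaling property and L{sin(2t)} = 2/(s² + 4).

Using L{f(at)} = (1/a)F(s/a) with a=9: L{sin(18t)} = (1/9) · 2/((s/9)² + 4) = (1/9) · 2·81/(s² + 324) = 18/(s² + 324)

Final answer: 18/(s² + 324)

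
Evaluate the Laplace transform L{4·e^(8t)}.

L{e^(at)} = 1/(s-a), so L{e^(8t)} = 1/(s-8). Then L{4·e^(8t)} = 4/(s-8)

Final answer: 4/(s-8)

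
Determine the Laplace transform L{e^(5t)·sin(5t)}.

L{e^(at)·sin(ωt)} = ω/((s-a)² + ω²), so L{e^(5t)·sin(5t)} = 5/((s-5)² + 25)

Final answer: 5/((s-5)² + 25)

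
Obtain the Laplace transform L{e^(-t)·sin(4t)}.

L{e^(at)·sin(ωt)} = ω/((s-a)² + ω²), so L{e^(-t)·sin(4t)} = 4/((s+1)² + 16)

Final answer: 4/((s+1)² + 16)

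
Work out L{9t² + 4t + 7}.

L{9t² + 4t + 7} = 9·2/s³ + 4/s² + 7/s = 18/s³ + 4/s² + 7/s

Final answer: 18/s³ + 4/s² + 7/s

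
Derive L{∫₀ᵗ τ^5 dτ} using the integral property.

L{∫₀ᵗ f(τ)dτ} = F(s)/s with f(t) = t^5. F(s) = 120/s^6, so L{∫₀ᵗ τ^5 dτ} = (120/s^6)/s = 120/s^7. (Check: ∫₀ᵗ τ^5 dτ = t^6/6.)

Final answer: 120/s^7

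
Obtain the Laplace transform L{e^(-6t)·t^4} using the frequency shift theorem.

L{e^(at)·t^n} = n!/(s-a)^(n+1), so L{e^(-6t)·t^4} = 24/(s+6)^5

Final answer: 24/(s+6)^5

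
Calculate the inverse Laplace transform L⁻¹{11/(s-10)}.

L⁻¹{1/(s-a)} = e^(at), so L⁻¹{1/(s-10)} = e^(10t), and L⁻¹{11/(s-10)} = 11·e^(10t)

Final answer: 11·e^(10t)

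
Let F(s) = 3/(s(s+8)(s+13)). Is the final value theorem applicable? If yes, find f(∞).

Poles of sF(s) = 3/((s+8)(s+13)) are at s = -8 and s = -13, both in the left half-plane. Theorem applies. f(∞) = lim_{s→0} sF(s) = 3/(8·13) = 3/104

Final answer: 3/104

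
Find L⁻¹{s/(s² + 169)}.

This is the form c·s/(s² + a²) with a = 13. L⁻¹ = cos(13t)

Final answer: cos(13t)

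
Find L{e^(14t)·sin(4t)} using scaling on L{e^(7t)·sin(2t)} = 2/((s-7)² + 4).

Scaling with a=2: L{e^(14t)·sin(4t)} = (1/2) · 2/((s/2-7)² + 4). Simplifying: 4/((s-14)² + 16)

Final answer: 4/((s-14)² + 16)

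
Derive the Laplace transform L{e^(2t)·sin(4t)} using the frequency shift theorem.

Frequency shift: L{e^(at)f(t)} = F(s-a). L{e^(2t)·sin(4t)} = 4/((s-2)² + 16)

Final answer: 4/((s-2)² + 16)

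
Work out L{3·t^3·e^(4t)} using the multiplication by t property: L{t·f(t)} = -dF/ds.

Using L{t^n·e^(at)} = n!/(s-a)^(n+1), L{t^3·e^(4t)} = 6/(s-4)^4, so L{3·t^3·e^(4t)} = 3·6/(s-4)^4 = 18/(s-4)^4

Final answer: 18/(s-4)^4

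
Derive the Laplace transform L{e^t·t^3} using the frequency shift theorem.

L{e^(at)·t^n} = n!/(s-a)^(n+1), so L{e^t·t^3} = 6/(s-1)^4

Final answer: 6/(s-1)^4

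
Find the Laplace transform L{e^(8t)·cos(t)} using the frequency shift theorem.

Frequency shift: L{e^(at)f(t)} = F(s-a). L{e^(8t)·cos(t)} = (s-8)/((s-8)² + 1)

Final answer: (s-8)/((s-8)² + 1)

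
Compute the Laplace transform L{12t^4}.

L{12t^4} = 12 · L{t^4} = 12 · 24/s^5 = 288/s^5

Final answer: 288/s^5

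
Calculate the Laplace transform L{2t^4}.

L{2t^4} = 2 · L{t^4} = 2 · 24/s^5 = 48/s^5

Final answer: 48/s^5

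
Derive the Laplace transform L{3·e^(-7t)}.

L{e^(at)} = 1/(s-a), so L{e^(-7t)} = 1/(s+7). Then L{3·e^(-7t)} = 3/(s+7)

Final answer: 3/(s+7)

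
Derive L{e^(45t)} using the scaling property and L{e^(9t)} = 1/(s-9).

Using L{f(at)} = (1/a)F(s/a) with a=5 and f(t) = e^(9t): L{e^(45t)} = (1/5) · 1/((s/5)-9) = (1/5) · 5/(s-45) = 1/(s-45)

Final answer: 1/(s-45)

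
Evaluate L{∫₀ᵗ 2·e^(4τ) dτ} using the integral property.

L{∫₀ᵗ f(τ)dτ} = F(s)/s with F(s) = 2/(s-4), so L{∫₀ᵗ 2·e^(4τ) dτ} = 2/(s(s-4))

Final answer: 2/(s(s-4))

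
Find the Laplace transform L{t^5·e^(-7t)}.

L{t^n·e^(at)} = n!/(s-a)^(n+1), so L{t^5·e^(-7t)} = 120/(s+7)^6

Final answer: 120/(s+7)^6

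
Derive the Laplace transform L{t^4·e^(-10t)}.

L{t^n·e^(at)} = n!/(s-a)^(n+1), so L{t^4·e^(-10t)} = 24/(s+10)^5

Final answer: 24/(s+10)^5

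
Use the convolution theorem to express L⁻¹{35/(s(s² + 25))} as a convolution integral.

35/(s(s² + 25)) = (1/s)·(35/(s² + 25)) = L{1}·L{7·sin(5t)}. So f(t) = 1*(7·sin(5t)) = ∫₀ᵗ 7·sin(5τ) dτ

Final answer: ∫₀ᵗ 7·sin(5τ) dτ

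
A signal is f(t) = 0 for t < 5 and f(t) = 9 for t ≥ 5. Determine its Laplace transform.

f(t) = 9·u(t-5). L{u(t-5)} = e^(-5s)/s, so L{f(t)} = 9·e^(-5s)/s

Final answer: 9·e^(-5s)/s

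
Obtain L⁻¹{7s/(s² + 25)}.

This is the form c·s/(s² + a²) with a = 5, c = 7. L⁻¹ = 7·cos(5t)

Final answer: 7·cos(5t)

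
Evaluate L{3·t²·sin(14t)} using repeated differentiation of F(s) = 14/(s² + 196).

F(s) = 14/(s² + 196). F'(s) = -28s/(s² + 196)². F''(s) = -28(196 - 3s²)/(s² + 196)³ = (84s² - 5488)/(s² + 196)³. So L{t²·sin(14t)} = (-1)² F''(s) = (84s² - 5488)/(s² + 196)³. Then L{3·t²·sin(14t)} = 3·(84s² - 5488)/(s² + 196)³ = (252s² - 16464)/(s² + 196)³

Final answer: (252s² - 16464)/(s² + 196)³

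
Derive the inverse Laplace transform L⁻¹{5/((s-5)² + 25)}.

Using frequency shift, L⁻¹{5/((s-5)² + 25)} = e^(5t)·sin(5t)

Final answer: e^(5t)·sin(5t)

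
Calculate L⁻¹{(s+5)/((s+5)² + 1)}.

Using frequency shift: L⁻¹{(s-a)/((s-a)² + b²)} = e^(at)cos(bt). Here a=-5, b=1

Final answer: e^(-5t)·cos(t)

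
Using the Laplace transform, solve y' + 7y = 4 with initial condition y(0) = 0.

sY + 7Y = 4/s. Y = 4/(s(s+7)). Partial fractions: Y = 4/7/s - 4/7/(s+7)

Final answer: y(t) = 4/7(1 - e^(-7t))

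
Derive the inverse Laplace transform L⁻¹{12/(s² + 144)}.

L⁻¹{12/(s² + 144)} = sin(12t)

Final answer: sin(12t)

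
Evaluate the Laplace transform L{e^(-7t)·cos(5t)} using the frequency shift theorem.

Frequency shift: L{e^(at)f(t)} = F(s-a). L{e^(-7t)·cos(5t)} = (s+7)/((s+7)² + 25)

Final answer: (s+7)/((s+7)² + 25)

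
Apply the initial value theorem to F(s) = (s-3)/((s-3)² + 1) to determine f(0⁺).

f(0⁺) = lim_{s→∞} sF(s) = lim_{s→∞} s(s-3)/((s-3)² + 1) = 1

Final answer: 1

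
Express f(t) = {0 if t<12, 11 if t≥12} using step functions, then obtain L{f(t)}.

f(t) = 11·u(t-12). L{u(t-12)} = e^(-12s)/s, so L{f(t)} = 11·e^(-12s)/s

Final answer: 11·e^(-12s)/s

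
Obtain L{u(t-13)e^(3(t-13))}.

u(t-a)f(t-a) with f(t)=e^(3t). L{e^(3t)} = 1/(s-3). By time shift: e^(-13s)/(s-3)

Final answer: e^(-13s)/(s-3)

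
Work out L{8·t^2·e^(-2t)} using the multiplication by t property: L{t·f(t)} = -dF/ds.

Using L{t^n·e^(at)} = n!/(s-a)^(n+1), L{t^2·e^(-2t)} = 2/(s+2)^3, so L{8·t^2·e^(-2t)} = 8·2/(s+2)^3 = 16/(s+2)^3

Final answer: 16/(s+2)^3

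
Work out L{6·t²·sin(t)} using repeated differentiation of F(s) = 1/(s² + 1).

F(s) = 1/(s² + 1). F'(s) = -2s/(s² + 1)². F''(s) = -2(1 - 3s²)/(s² + 1)³ = (6s² - 2)/(s² + 1)³. So L{t²·sin(t)} = (-1)² F''(s) = (6s² - 2)/(s² + 1)³. Then L{6·t²·sin(t)} = 6·(6s² - 2)/(s² + 1)³ = (36s² - 12)/(s² + 1)³

Final answer: (36s² - 12)/(s² + 1)³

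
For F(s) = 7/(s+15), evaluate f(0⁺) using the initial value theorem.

f(0⁺) = lim_{s→∞} s·7/(s+15) = lim_{s→∞} 7s/(s+15) = 7

Final answer: 7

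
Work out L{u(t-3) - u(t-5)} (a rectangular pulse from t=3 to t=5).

L{u(t-a)} = e^(-as)/s. L{u(t-3) - u(t-5)} = (e^(-3s) - e^(-5s))/s

Final answer: (e^(-3s) - e^(-5s))/s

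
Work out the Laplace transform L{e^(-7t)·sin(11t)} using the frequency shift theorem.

Frequency shift: L{e^(at)f(t)} = F(s-a). L{e^(-7t)·sin(11t)} = 11/((s+7)² + 121)

Final answer: 11/((s+7)² + 121)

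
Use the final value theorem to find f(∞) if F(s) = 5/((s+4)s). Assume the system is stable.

f(∞) = lim_{s→0} sF(s) = lim_{s→0} 5/(s+4) = 5/4

Final answer: 5/4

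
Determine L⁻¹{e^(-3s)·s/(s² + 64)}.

L⁻¹{s/(s² + 64)} = cos(8t). By the time shift theorem, L⁻¹{e^(-as)F(s)} = u(t-a)f(t-a) with a=3, so L⁻¹{e^(-3s)·s/(s² + 64)} = u(t-3)·cos(8(t-3))

Final answer: u(t-3)·cos(8(t-3))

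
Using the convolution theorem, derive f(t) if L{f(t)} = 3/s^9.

3/s^9 = (3/s)·(1/s^8) = L{3}·L{t^7/5040}. By convolution, f(t) = 3*t^7/5040 = ∫₀ᵗ 3·τ^7/5040 dτ = 3·t^8/40320

Final answer: 3·t^8/40320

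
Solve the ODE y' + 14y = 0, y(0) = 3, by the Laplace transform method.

L{y'} + 14L{y} = 0. sY - 3 + 14Y = 0. Y(s+14) = 3. Y = 3/(s+14)

Final answer: y(t) = 3e^(-14t)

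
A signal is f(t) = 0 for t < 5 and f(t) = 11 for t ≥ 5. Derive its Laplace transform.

f(t) = 11·u(t-5). L{u(t-5)} = e^(-5s)/s, so L{f(t)} = 11·e^(-5s)/s

Final answer: 11·e^(-5s)/s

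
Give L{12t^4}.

L{t^n} = n!/s^(n+1). So L{12t^4} = 12·4!/s^5 = 288/s^5

Final answer: 288/s^5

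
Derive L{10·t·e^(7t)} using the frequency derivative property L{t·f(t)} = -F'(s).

L{e^(7t)} = 1/(s-7). By frequency derivative: L{t·e^(7t)} = -d/ds[1/(s-7)] = -(-1)/(s-7)² = 1/(s-7)². Then L{10·t·e^(7t)} = 10·1/(s-7)² = 10/(s-7)²

Final answer: 10/(s-7)²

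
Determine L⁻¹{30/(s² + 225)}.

This is the form c·a/(s² + a²) with a = 15, c = 2. L⁻¹ = 2·sin(15t)

Final answer: 2·sin(15t)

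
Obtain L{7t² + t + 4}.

L{7t² + t + 4} = 7·2/s³ + 1/s² + 4/s = 14/s³ + 1/s² + 4/s

Final answer: 14/s³ + 1/s² + 4/s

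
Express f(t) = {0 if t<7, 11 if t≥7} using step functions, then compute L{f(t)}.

f(t) = 11·u(t-7). L{u(t-7)} = e^(-7s)/s, so L{f(t)} = 11·e^(-7s)/s

Final answer: 11·e^(-7s)/s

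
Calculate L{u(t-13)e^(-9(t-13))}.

u(t-a)f(t-a) with f(t)=e^(-9t). L{e^(-9t)} = 1/(s+9). By time shift: e^(-13s)/(s+9)

Final answer: e^(-13s)/(s+9)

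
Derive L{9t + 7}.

L{9t + 7} = 9·L{t} + 7·L{1} = 9/s² + 7/s

Final answer: 9/s² + 7/s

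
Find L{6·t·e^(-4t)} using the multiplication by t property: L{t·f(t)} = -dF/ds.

Using L{t^n·e^(at)} = n!/(s-a)^(n+1), L{t·e^(-4t)} = 1/(s+4)^2, so L{6·t·e^(-4t)} = 6·1/(s+4)^2 = 6/(s+4)^2

Final answer: 6/(s+4)^2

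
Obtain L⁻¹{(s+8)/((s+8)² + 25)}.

Using frequency shift: L⁻¹{(s-a)/((s-a)² + b²)} = e^(at)cos(bt). Here a=-8, b=5

Final answer: e^(-8t)·cos(5t)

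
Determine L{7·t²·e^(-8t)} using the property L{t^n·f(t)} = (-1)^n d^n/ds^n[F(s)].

L{e^(-8t)} = 1/(s+8). d/ds[1/(s+8)] = -1/(s+8)². d²/ds²[1/(s+8)] = 2/(s+8)³. So L{t²·e^(-8t)} = (-1)² · 2/(s+8)³ = 2/(s+8)³. Then L{7·t²·e^(-8t)} = 7·2/(s+8)³ = 14/(s+8)³

Final answer: 14/(s+8)³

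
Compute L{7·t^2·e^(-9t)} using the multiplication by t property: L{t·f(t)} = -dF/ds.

Using L{t^n·e^(at)} = n!/(s-a)^(n+1), L{t^2·e^(-9t)} = 2/(s+9)^3, so L{7·t^2·e^(-9t)} = 7·2/(s+9)^3 = 14/(s+9)^3

Final answer: 14/(s+9)^3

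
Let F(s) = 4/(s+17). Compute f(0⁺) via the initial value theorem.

f(0⁺) = lim_{s→∞} s·4/(s+17) = lim_{s→∞} 4s/(s+17) = 4

Final answer: 4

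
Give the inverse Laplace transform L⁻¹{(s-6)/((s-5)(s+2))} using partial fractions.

Using partial fractions, f(t) = (-e^(5t) + 8e^(-2t))/7

Final answer: (-e^(5t) + 8e^(-2t))/7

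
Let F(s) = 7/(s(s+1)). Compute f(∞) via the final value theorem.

f(∞) = lim_{s→0} s·7/(s(s+1)) = lim_{s→0} 7/(s+1) = 7/1 = 7

Final answer: 7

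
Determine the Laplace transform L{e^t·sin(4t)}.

L{e^(at)·sin(ωt)} = ω/((s-a)² + ω²), so L{e^t·sin(4t)} = 4/((s-1)² + 16)

Final answer: 4/((s-1)² + 16)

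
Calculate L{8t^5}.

L{t^n} = n!/s^(n+1). So L{8t^5} = 8·5!/s^6 = 960/s^6

Final answer: 960/s^6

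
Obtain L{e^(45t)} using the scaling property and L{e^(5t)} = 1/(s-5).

Using L{f(at)} = (1/a)F(s/a) with a=9 and f(t) = e^(5t): L{e^(45t)} = (1/9) · 1/((s/9)-5) = (1/9) · 9/(s-45) = 1/(s-45)

Final answer: 1/(s-45)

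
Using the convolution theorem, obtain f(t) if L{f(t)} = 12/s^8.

12/s^8 = (12/s)·(1/s^7) = L{12}·L{t^6/720}. By convolution, f(t) = 12*t^6/720 = ∫₀ᵗ 12·τ^6/720 dτ = 12·t^7/5040

Final answer: 12·t^7/5040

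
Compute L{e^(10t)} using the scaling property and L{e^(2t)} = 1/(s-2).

Using L{f(at)} = (1/a)F(s/a) with a=5 and f(t) = e^(2t): L{e^(10t)} = (1/5) · 1/((s/5)-2) = (1/5) · 5/(s-10) = 1/(s-10)

Final answer: 1/(s-10)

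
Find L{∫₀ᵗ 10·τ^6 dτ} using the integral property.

L{∫₀ᵗ f(τ)dτ} = F(s)/s with f(t) = 10t^6. F(s) = 7200/s^7, so L{∫₀ᵗ 10·τ^6 dτ} = (7200/s^7)/s = 7200/s^8. (Check: ∫₀ᵗ 10·τ^6 dτ = 10t^7/7.)

Final answer: 7200/s^8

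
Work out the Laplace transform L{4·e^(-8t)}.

L{e^(at)} = 1/(s-a), so L{e^(-8t)} = 1/(s+8). Then L{4·e^(-8t)} = 4/(s+8)

Final answer: 4/(s+8)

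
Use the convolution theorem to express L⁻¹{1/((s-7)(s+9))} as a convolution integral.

1/((s-7)(s+9)) = (1/(s-7))·(1/(s+9)) = L{e^(7t)}·L{e^(-9t)}. So f(t) = e^(7t)*e^(-9t) = ∫₀ᵗ e^(7τ)·e^(-9(t-τ)) dτ

Final answer: ∫₀ᵗ e^(7τ)·e^(-9(t-τ)) dτ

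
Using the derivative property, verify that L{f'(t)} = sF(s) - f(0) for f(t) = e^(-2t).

f'(t) = -2e^(-2t). Direct: L{f'(t)} = -2/(s+2). Property: s·1/(s+2) - 1 = (s - (s+2))/(s+2) = -2/(s+2). ✓

Final answer: -2/(s+2)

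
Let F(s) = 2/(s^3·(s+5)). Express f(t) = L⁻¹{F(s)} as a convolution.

2/(s^3·(s+5)) = (2/s^3)·(1/(s+5)) = L{t^2}·L{e^(-5t)}. So f(t) = t^2*e^(-5t) = ∫₀ᵗ τ^2·e^(-5(t-τ)) dτ

Final answer: ∫₀ᵗ τ^2·e^(-5(t-τ)) dτ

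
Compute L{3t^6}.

L{t^n} = n!/s^(n+1). So L{3t^6} = 3·6!/s^7 = 2160/s^7

Final answer: 2160/s^7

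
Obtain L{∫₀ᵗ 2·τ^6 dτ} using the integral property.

L{∫₀ᵗ f(τ)dτ} = F(s)/s with f(t) = 2t^6. F(s) = 1440/s^7, so L{∫₀ᵗ 2·τ^6 dτ} = (1440/s^7)/s = 1440/s^8. (Check: ∫₀ᵗ 2·τ^6 dτ = 2t^7/7.)

Final answer: 1440/s^8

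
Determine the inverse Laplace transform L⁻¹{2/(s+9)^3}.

L⁻¹{n!/(s-a)^(n+1)} = t^n·e^(at), so L⁻¹{2/(s+9)^3} = t^2·e^(-9t)

Final answer: t^2·e^(-9t)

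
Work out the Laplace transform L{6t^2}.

L{6t^2} = 6 · L{t^2} = 6 · 2/s^3 = 12/s^3

Final answer: 12/s^3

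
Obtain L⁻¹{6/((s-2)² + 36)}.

Form: b/((s-a)² + b²) → e^(at)sin(bt). With a=2, b=6

Final answer: e^(2t)·sin(6t)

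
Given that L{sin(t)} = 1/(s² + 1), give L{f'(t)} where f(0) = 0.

L{f'(t)} = s·F(s) - f(0) = s·1/(s² + 1) - 0 = s/(s² + 1)

Final answer: s/(s² + 1)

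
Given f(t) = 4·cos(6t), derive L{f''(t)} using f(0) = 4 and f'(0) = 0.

F(s) = 4s/(s² + 36). L{f''(t)} = s²F(s) - sf(0) - f'(0) = 4s³/(s² + 36) - 4s = (4s³ - 4s(s² + 36))/(s² + 36) = -144s/(s² + 36)

Final answer: -144s/(s² + 36)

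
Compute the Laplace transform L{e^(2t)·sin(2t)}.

L{e^(at)·sin(ωt)} = ω/((s-a)² + ω²), so L{e^(2t)·sin(2t)} = 2/((s-2)² + 4)

Final answer: 2/((s-2)² + 4)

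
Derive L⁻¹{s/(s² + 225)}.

This is the form c·s/(s² + a²) with a = 15. L⁻¹ = cos(15t)

Final answer: cos(15t)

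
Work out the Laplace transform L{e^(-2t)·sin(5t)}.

L{e^(at)·sin(ωt)} = ω/((s-a)² + ω²), so L{e^(-2t)·sin(5t)} = 5/((s+2)² + 25)

Final answer: 5/((s+2)² + 25)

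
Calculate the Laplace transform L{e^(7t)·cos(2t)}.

L{e^(at)·cos(ωt)} = (s-a)/((s-a)² + ω²), so L{e^(7t)·cos(2t)} = (s-7)/((s-7)² + 4)

Final answer: (s-7)/((s-7)² + 4)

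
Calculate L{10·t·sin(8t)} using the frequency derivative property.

L{sin(8t)} = 8/(s² + 64). By L{t·f(t)} = -F'(s): -d/ds[8/(s² + 64)] = -(8)·(-2s)/(s² + 64)² = 16s/(s² + 64)². Then L{10·t·sin(8t)} = 10·16s/(s² + 64)² = 160s/(s² + 64)²

Final answer: 160s/(s² + 64)²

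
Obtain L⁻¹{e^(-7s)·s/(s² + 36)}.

L⁻¹{s/(s² + 36)} = cos(6t). By the time shift theorem, L⁻¹{e^(-as)F(s)} = u(t-a)f(t-a) with a=7, so L⁻¹{e^(-7s)·s/(s² + 36)} = u(t-7)·cos(6(t-7))

Final answer: u(t-7)·cos(6(t-7))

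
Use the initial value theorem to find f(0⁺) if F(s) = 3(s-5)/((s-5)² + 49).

f(0⁺) = lim_{s→∞} sF(s) = lim_{s→∞} 3s(s-5)/((s-5)² + 49) = 3

Final answer: 3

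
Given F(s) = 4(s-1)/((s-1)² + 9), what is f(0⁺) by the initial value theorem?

f(0⁺) = lim_{s→∞} sF(s) = lim_{s→∞} 4s(s-1)/((s-1)² + 9) = 4

Final answer: 4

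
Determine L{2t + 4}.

L{2t + 4} = 2·L{t} + 4·L{1} = 2/s² + 4/s

Final answer: 2/s² + 4/s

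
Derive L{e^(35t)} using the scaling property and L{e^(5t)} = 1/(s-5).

Using L{f(at)} = (1/a)F(s/a) with a=7 and f(t) = e^(5t): L{e^(35t)} = (1/7) · 1/((s/7)-5) = (1/7) · 7/(s-35) = 1/(s-35)

Final answer: 1/(s-35)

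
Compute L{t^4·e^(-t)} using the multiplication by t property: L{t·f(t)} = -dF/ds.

Using L{t^n·e^(at)} = n!/(s-a)^(n+1), L{t^4·e^(-t)} = 24/(s+1)^5

Final answer: 24/(s+1)^5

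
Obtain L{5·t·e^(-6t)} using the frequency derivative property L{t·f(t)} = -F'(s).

L{e^(-6t)} = 1/(s+6). By frequency derivative: L{t·e^(-6t)} = -d/ds[1/(s+6)] = -(-1)/(s+6)² = 1/(s+6)². Then L{5·t·e^(-6t)} = 5·1/(s+6)² = 5/(s+6)²

Final answer: 5/(s+6)²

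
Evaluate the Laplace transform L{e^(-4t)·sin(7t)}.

L{e^(at)·sin(ωt)} = ω/((s-a)² + ω²), so L{e^(-4t)·sin(7t)} = 7/((s+4)² + 49)

Final answer: 7/((s+4)² + 49)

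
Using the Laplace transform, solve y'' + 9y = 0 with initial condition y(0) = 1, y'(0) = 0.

L{y''} + 9L{y} = 0. s²Y - s - 0 + 9Y = 0. Y(s² + 9) = s. Y = (s)/(s² + 9). Inverting: y(t) = cos(3t)

Final answer: y(t) = cos(3t)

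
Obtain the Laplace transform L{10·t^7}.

L{t^n} = n!/s^(n+1), so L{t^7} = 5040/s^8. Then L{10·t^7} = 10·5040/s^8 = 50400/s^8

Final answer: 50400/s^8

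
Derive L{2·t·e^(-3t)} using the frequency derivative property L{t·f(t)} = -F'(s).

L{e^(-3t)} = 1/(s+3). By frequency derivative: L{t·e^(-3t)} = -d/ds[1/(s+3)] = -(-1)/(s+3)² = 1/(s+3)². Then L{2·t·e^(-3t)} = 2·1/(s+3)² = 2/(s+3)²

Final answer: 2/(s+3)²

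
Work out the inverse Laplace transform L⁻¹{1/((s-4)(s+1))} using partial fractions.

Decompose: A/(s-4) + B/(s+1). A = 1/5, B = -1/5. f(t) = (e^(4t) - e^(-t))/5

Final answer: (e^(4t) - e^(-t))/5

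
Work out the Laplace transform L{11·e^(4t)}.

L{e^(at)} = 1/(s-a), so L{e^(4t)} = 1/(s-4). Then L{11·e^(4t)} = 11/(s-4)

Final answer: 11/(s-4)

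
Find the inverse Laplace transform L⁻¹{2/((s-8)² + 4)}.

Using frequency shift, L⁻¹{2/((s-8)² + 4)} = e^(8t)·sin(2t)

Final answer: e^(8t)·sin(2t)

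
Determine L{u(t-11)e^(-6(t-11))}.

u(t-a)f(t-a) with f(t)=e^(-6t). L{e^(-6t)} = 1/(s+6). By time shift: e^(-11s)/(s+6)

Final answer: e^(-11s)/(s+6)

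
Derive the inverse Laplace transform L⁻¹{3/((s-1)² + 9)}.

Using frequency shift, L⁻¹{3/((s-1)² + 9)} = e^t·sin(3t)

Final answer: e^t·sin(3t)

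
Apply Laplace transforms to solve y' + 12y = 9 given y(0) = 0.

sY + 12Y = 9/s. Y = 9/(s(s+12)). Partial fractions: Y = 3/4/s - 3/4/(s+12)

Final answer: y(t) = 3/4(1 - e^(-12t))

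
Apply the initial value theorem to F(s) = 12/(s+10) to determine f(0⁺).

f(0⁺) = lim_{s→∞} s·12/(s+10) = lim_{s→∞} 12s/(s+10) = 12

Final answer: 12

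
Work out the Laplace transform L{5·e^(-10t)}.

L{e^(at)} = 1/(s-a), so L{e^(-10t)} = 1/(s+10). Then L{5·e^(-10t)} = 5/(s+10)

Final answer: 5/(s+10)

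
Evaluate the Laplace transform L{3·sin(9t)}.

L{sin(ωt)} = ω/(s² + ω²), so L{sin(9t)} = 9/(s² + 81). Then L{3·sin(9t)} = 3·9/(s² + 81) = 27/(s² + 81)

Final answer: 27/(s² + 81)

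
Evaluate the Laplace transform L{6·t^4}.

L{t^n} = n!/s^(n+1), so L{t^4} = 24/s^5. Then L{6·t^4} = 6·24/s^5 = 144/s^5

Final answer: 144/s^5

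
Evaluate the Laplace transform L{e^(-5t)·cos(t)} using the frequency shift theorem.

Frequency shift: L{e^(at)f(t)} = F(s-a). L{e^(-5t)·cos(t)} = (s+5)/((s+5)² + 1)

Final answer: (s+5)/((s+5)² + 1)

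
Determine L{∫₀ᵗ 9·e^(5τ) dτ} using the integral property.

L{∫₀ᵗ f(τ)dτ} = F(s)/s with F(s) = 9/(s-5), so L{∫₀ᵗ 9·e^(5τ) dτ} = 9/(s(s-5))

Final answer: 9/(s(s-5))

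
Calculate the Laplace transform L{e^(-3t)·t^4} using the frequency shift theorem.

L{e^(at)·t^n} = n!/(s-a)^(n+1), so L{e^(-3t)·t^4} = 24/(s+3)^5

Final answer: 24/(s+3)^5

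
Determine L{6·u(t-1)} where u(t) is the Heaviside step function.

L{u(t-a)} = e^(-as)/s. Here a=1, so L{u(t-1)} = e^(-s)/s, and L{6·u(t-1)} = 6·e^(-s)/s

Final answer: 6·e^(-s)/s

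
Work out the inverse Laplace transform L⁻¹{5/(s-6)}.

L⁻¹{1/(s-a)} = e^(at), so L⁻¹{1/(s-6)} = e^(6t), and L⁻¹{5/(s-6)} = 5·e^(6t)

Final answer: 5·e^(6t)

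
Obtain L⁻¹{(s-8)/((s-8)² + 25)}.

Using frequency shift: L⁻¹{(s-a)/((s-a)² + b²)} = e^(at)cos(bt). Here a=8, b=5

Final answer: e^(8t)·cos(5t)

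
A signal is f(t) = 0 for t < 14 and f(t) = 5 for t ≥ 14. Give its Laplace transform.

f(t) = 5·u(t-14). L{u(t-14)} = e^(-14s)/s, so L{f(t)} = 5·e^(-14s)/s

Final answer: 5·e^(-14s)/s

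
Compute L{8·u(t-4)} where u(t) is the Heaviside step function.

L{u(t-a)} = e^(-as)/s. Here a=4, so L{u(t-4)} = e^(-4s)/s, and L{8·u(t-4)} = 8·e^(-4s)/s

Final answer: 8·e^(-4s)/s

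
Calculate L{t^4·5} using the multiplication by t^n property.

L{5} = 5/s. d^1/ds^1[1/s] = -1/s². d^2/ds^2[1/s] = 2/s^3. d^3/ds^3[1/s] = -6/s^4. d^4/ds^4[1/s] = 24/s^5. So L{t^4} = (-1)^{4}·24/s^5 = 24/s^5. Then L{t^4·5} = 5·24/s^5 = 120/s^5

Final answer: 120/s^5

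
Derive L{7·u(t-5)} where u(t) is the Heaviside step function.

L{u(t-a)} = e^(-as)/s. Here a=5, so L{u(t-5)} = e^(-5s)/s, and L{7·u(t-5)} = 7·e^(-5s)/s

Final answer: 7·e^(-5s)/s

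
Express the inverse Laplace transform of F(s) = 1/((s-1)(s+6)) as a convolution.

1/((s-1)(s+6)) = (1/(s-1))·(1/(s+6)) = L{e^t}·L{e^(-6t)}. So f(t) = e^t*e^(-6t) = ∫₀ᵗ e^(τ)·e^(-6(t-τ)) dτ

Final answer: ∫₀ᵗ e^(τ)·e^(-6(t-τ)) dτ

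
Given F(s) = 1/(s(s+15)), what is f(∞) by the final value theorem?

f(∞) = lim_{s→0} s·1/(s(s+15)) = lim_{s→0} 1/(s+15) = 1/15 = 1/15

Final answer: 1/15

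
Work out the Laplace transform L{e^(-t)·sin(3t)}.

L{e^(at)·sin(ωt)} = ω/((s-a)² + ω²), so L{e^(-t)·sin(3t)} = 3/((s+1)² + 9)

Final answer: 3/((s+1)² + 9)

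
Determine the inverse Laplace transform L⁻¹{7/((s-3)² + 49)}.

Using frequency shift, L⁻¹{7/((s-3)² + 49)} = e^(3t)·sin(7t)

Final answer: e^(3t)·sin(7t)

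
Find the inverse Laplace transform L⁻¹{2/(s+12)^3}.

L⁻¹{n!/(s-a)^(n+1)} = t^n·e^(at), so L⁻¹{2/(s+12)^3} = t^2·e^(-12t)

Final answer: t^2·e^(-12t)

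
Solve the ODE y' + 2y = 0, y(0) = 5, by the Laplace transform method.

L{y'} + 2L{y} = 0. sY - 5 + 2Y = 0. Y(s+2) = 5. Y = 5/(s+2)

Final answer: y(t) = 5e^(-2t)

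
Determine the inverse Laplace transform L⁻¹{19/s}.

L⁻¹{c/s} = c, so L⁻¹{19/s} = 19

Final answer: 19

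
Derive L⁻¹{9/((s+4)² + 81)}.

Form: b/((s-a)² + b²) → e^(at)sin(bt). With a=-4, b=9

Final answer: e^(-4t)·sin(9t)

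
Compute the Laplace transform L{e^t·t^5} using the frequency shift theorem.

L{e^(at)·t^n} = n!/(s-a)^(n+1), so L{e^t·t^5} = 120/(s-1)^6

Final answer: 120/(s-1)^6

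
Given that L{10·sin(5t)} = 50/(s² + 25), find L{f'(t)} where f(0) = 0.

L{f'(t)} = s·F(s) - f(0) = s·50/(s² + 25) - 0 = 50s/(s² + 25)

Final answer: 50s/(s² + 25)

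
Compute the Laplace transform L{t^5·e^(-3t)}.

L{t^n·e^(at)} = n!/(s-a)^(n+1), so L{t^5·e^(-3t)} = 120/(s+3)^6

Final answer: 120/(s+3)^6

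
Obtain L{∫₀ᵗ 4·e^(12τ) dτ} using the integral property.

L{∫₀ᵗ f(τ)dτ} = F(s)/s with F(s) = 4/(s-12), so L{∫₀ᵗ 4·e^(12τ) dτ} = 4/(s(s-12))

Final answer: 4/(s(s-12))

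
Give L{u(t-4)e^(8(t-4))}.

u(t-a)f(t-a) with f(t)=e^(8t). L{e^(8t)} = 1/(s-8). By time shift: e^(-4s)/(s-8)

Final answer: e^(-4s)/(s-8)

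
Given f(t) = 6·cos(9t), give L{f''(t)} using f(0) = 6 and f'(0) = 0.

F(s) = 6s/(s² + 81). L{f''(t)} = s²F(s) - sf(0) - f'(0) = 6s³/(s² + 81) - 6s = (6s³ - 6s(s² + 81))/(s² + 81) = -486s/(s² + 81)

Final answer: -486s/(s² + 81)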